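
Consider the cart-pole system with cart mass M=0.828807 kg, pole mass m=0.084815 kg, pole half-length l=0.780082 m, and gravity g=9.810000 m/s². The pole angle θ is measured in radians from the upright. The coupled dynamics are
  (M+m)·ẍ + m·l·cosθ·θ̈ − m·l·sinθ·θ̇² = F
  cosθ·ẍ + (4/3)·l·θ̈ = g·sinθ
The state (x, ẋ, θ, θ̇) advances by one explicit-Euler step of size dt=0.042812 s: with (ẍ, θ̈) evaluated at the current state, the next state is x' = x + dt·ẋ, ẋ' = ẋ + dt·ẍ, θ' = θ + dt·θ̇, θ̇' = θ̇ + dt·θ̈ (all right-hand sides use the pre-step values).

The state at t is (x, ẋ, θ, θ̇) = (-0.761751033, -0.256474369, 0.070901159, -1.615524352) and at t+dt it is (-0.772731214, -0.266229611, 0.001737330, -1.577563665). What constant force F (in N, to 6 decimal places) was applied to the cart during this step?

ẍ = (ẋ'−ẋ)/dt = (-0.266229611−-0.256474369)/0.042812 = -0.227862
θ̈ = (θ̇'−θ̇)/dt = (-1.577563665−-1.615524352)/0.042812 = 0.886683
sinθ=0.070842, cosθ=0.997488
F = (M+m)·ẍ + m·l·cosθ·θ̈ − m·l·sinθ·θ̇² = -0.208180 + 0.058518 − 0.012233 = -0.161895

F = -0.161895 N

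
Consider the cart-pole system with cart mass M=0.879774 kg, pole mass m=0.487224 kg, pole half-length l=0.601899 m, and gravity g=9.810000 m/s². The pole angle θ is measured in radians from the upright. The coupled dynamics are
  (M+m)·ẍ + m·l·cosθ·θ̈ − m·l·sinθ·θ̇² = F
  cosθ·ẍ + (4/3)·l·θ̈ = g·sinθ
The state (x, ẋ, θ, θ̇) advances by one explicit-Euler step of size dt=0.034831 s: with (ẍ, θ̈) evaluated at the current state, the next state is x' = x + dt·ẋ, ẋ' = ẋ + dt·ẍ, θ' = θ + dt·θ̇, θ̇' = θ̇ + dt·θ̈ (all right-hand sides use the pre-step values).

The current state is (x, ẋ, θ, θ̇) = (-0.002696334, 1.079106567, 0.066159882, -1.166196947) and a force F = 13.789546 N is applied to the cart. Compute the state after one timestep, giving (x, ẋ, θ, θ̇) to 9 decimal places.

(0.034890027, 1.550594007, 0.025540076, -1.724263309)

sinθ=0.066111627, cosθ=0.997812233
temp = (F + m·l·θ̇²·sinθ)/(M+m) = (13.789546 + 0.026367803)/1.366998 = 10.106754950
θ̈ = (g·sinθ − cosθ·temp)/(l·(4/3 − m·cos²θ/(M+m))) = -16.022117130
ẍ = temp − m·l·θ̈·cosθ/(M+m) = 13.536431326
Euler: x'=-0.002696334+0.034831·1.079106567=0.034890027, ẋ'=1.079106567+0.034831·13.536431326=1.550594007
       θ'=0.066159882+0.034831·-1.166196947=0.025540076, θ̇'=-1.166196947+0.034831·-16.022117130=-1.724263309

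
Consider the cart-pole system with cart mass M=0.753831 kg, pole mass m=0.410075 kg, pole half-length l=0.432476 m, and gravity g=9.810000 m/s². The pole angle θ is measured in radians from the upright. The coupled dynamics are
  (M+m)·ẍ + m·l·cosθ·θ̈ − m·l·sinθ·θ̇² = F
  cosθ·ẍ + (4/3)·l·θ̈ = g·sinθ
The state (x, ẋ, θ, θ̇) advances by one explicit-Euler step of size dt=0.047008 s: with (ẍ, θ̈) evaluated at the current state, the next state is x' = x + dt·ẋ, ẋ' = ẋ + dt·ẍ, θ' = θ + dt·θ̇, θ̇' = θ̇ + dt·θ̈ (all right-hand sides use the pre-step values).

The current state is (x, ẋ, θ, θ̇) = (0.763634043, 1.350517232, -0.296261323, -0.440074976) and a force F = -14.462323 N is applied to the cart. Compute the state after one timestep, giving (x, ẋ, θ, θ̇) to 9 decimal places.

(0.827119157, 0.624548452, -0.316948367, 0.530576070)

sinθ=-0.291946455, cosθ=0.956434664
temp = (F + m·l·θ̇²·sinθ)/(M+m) = (-14.462323 + -0.010027250)/1.163906 = -12.434294737
θ̈ = (g·sinθ − cosθ·temp)/(l·(4/3 − m·cos²θ/(M+m))) = 20.648635244
ẍ = temp − m·l·θ̈·cosθ/(M+m) = -15.443515563
Euler: x'=0.763634043+0.047008·1.350517232=0.827119157, ẋ'=1.350517232+0.047008·-15.443515563=0.624548452
       θ'=-0.296261323+0.047008·-0.440074976=-0.316948367, θ̇'=-0.440074976+0.047008·20.648635244=0.530576070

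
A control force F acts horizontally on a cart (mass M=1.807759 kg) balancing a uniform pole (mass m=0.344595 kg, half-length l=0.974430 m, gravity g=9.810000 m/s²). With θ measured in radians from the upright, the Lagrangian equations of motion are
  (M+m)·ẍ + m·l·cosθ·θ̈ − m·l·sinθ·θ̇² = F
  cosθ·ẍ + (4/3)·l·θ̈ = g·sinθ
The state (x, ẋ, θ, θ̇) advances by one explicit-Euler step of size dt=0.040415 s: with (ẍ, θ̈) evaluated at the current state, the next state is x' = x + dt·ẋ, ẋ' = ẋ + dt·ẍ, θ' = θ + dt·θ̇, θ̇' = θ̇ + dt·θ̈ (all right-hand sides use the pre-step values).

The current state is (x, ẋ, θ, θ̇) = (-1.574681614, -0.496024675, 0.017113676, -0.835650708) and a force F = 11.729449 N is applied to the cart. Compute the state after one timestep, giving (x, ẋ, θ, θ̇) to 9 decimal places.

(-1.594728451, -0.246574438, -0.016659147, -1.022397545)

sinθ=0.017112841, cosθ=0.999853565
temp = (F + m·l·θ̇²·sinθ)/(M+m) = (11.729449 + 0.004012650)/2.152354 = 5.451455314
θ̈ = (g·sinθ − cosθ·temp)/(l·(4/3 − m·cos²θ/(M+m))) = -4.620730851
ẍ = temp − m·l·θ̈·cosθ/(M+m) = 6.172219149
Euler: x'=-1.574681614+0.040415·-0.496024675=-1.594728451, ẋ'=-0.496024675+0.040415·6.172219149=-0.246574438
       θ'=0.017113676+0.040415·-0.835650708=-0.016659147, θ̇'=-0.835650708+0.040415·-4.620730851=-1.022397545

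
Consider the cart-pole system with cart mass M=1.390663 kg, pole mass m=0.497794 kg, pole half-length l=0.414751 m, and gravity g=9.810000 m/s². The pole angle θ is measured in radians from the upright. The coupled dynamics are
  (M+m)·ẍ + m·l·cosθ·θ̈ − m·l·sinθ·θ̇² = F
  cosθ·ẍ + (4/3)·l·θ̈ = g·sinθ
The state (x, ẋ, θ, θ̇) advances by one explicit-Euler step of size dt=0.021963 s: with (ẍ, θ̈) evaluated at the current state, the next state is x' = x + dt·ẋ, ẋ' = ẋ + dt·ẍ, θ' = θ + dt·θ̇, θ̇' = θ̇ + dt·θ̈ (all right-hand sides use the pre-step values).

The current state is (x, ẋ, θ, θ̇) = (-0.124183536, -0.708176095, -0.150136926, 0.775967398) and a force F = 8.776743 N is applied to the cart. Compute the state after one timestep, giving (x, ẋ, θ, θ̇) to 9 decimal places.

sinθ=-0.149573520, cosθ=0.988750607
temp = (F + m·l·θ̇²·sinθ)/(M+m) = (8.776743 + -0.018594254)/1.888457 = 4.637727386
θ̈ = (g·sinθ − cosθ·temp)/(l·(4/3 − m·cos²θ/(M+m))) = -13.567823776
ẍ = temp − m·l·θ̈·cosθ/(M+m) = 6.104378972
Euler: x'=-0.124183536+0.021963·-0.708176095=-0.139737208, ẋ'=-0.708176095+0.021963·6.104378972=-0.574105620
       θ'=-0.150136926+0.021963·0.775967398=-0.133094354, θ̇'=0.775967398+0.021963·-13.567823776=0.477977284

(-0.139737208, -0.574105620, -0.133094354, 0.477977284)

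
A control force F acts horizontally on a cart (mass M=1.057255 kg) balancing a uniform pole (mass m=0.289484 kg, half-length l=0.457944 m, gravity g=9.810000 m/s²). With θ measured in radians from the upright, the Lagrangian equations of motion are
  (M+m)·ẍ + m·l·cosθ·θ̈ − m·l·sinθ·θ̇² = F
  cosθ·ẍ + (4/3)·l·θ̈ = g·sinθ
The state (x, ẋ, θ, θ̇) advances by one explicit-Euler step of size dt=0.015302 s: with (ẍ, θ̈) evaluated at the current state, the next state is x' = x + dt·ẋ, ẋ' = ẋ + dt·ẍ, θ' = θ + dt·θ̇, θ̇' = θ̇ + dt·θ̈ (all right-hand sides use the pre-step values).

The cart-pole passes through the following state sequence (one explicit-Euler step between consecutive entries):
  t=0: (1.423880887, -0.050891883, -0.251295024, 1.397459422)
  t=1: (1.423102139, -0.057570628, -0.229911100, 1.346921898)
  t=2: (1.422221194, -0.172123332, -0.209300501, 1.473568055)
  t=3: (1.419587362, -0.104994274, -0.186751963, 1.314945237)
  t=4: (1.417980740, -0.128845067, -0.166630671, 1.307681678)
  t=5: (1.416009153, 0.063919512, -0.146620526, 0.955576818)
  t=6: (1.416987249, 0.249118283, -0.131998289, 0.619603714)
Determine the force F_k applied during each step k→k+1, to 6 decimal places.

step 0→1:
  ẍ = (ẋ'−ẋ)/dt = (-0.057570628−-0.050891883)/0.015302 = -0.436462
  θ̈ = (θ̇'−θ̇)/dt = (1.346921898−1.397459422)/0.015302 = -3.302674
  sinθ=-0.248659, cosθ=0.968591
  F = (M+m)·ẍ + m·l·cosθ·θ̈ − m·l·sinθ·θ̇² = -0.587801 + -0.424076 − -0.064375 = -0.947501
step 1→2:
  ẍ = (ẋ'−ẋ)/dt = (-0.172123332−-0.057570628)/0.015302 = -7.486126
  θ̈ = (θ̇'−θ̇)/dt = (1.473568055−1.346921898)/0.015302 = 8.276445
  sinθ=-0.227891, cosθ=0.973687
  F = (M+m)·ẍ + m·l·cosθ·θ̈ − m·l·sinθ·θ̇² = -10.081858 + 1.068317 − -0.054809 = -8.958733
step 2→3:
  ẍ = (ẋ'−ẋ)/dt = (-0.104994274−-0.172123332)/0.015302 = 4.386947
  θ̈ = (θ̇'−θ̇)/dt = (1.314945237−1.473568055)/0.015302 = -10.366149
  sinθ=-0.207776, cosθ=0.978176
  F = (M+m)·ẍ + m·l·cosθ·θ̈ − m·l·sinθ·θ̇² = 5.908072 + -1.344224 − -0.059810 = 4.623658
step 3→4:
  ẍ = (ẋ'−ẋ)/dt = (-0.128845067−-0.104994274)/0.015302 = -1.558672
  θ̈ = (θ̇'−θ̇)/dt = (1.307681678−1.314945237)/0.015302 = -0.474680
  sinθ=-0.185668, cosθ=0.982612
  F = (M+m)·ẍ + m·l·cosθ·θ̈ − m·l·sinθ·θ̇² = -2.099124 + -0.061833 − -0.042559 = -2.118398
step 4→5:
  ẍ = (ẋ'−ẋ)/dt = (0.063919512−-0.128845067)/0.015302 = 12.597345
  θ̈ = (θ̇'−θ̇)/dt = (0.955576818−1.307681678)/0.015302 = -23.010382
  sinθ=-0.165861, cosθ=0.986149
  F = (M+m)·ẍ + m·l·cosθ·θ̈ − m·l·sinθ·θ̇² = 16.965336 + -3.008177 − -0.037600 = 13.994759
step 5→6:
  ẍ = (ẋ'−ẋ)/dt = (0.249118283−0.063919512)/0.015302 = 12.102913
  θ̈ = (θ̇'−θ̇)/dt = (0.619603714−0.955576818)/0.015302 = -21.956156
  sinθ=-0.146096, cosθ=0.989270
  F = (M+m)·ẍ + m·l·cosθ·θ̈ − m·l·sinθ·θ̇² = 16.299465 + -2.879442 − -0.017685 = 13.437708

F_0 = -0.947501 N
F_1 = -8.958733 N
F_2 = 4.623658 N
F_3 = -2.118398 N
F_4 = 13.994759 N
F_5 = 13.437708 N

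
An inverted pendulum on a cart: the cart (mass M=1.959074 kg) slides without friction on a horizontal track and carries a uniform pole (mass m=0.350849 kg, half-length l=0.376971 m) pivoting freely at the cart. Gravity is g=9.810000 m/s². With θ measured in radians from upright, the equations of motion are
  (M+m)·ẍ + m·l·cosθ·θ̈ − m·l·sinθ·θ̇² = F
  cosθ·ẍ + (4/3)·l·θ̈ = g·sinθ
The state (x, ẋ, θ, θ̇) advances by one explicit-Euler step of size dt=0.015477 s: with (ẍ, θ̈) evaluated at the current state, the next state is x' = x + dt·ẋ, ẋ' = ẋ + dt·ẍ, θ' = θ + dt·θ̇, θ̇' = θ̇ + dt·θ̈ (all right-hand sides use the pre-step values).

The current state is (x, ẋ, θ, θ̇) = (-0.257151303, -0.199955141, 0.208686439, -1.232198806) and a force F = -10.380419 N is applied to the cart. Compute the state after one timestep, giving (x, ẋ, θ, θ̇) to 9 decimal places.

sinθ=0.207175017, cosθ=0.978303896
temp = (F + m·l·θ̇²·sinθ)/(M+m) = (-10.380419 + 0.041603238)/2.309923 = -4.475827013
θ̈ = (g·sinθ − cosθ·temp)/(l·(4/3 − m·cos²θ/(M+m))) = 14.315991288
ẍ = temp − m·l·θ̈·cosθ/(M+m) = -5.277737494
Euler: x'=-0.257151303+0.015477·-0.199955141=-0.260246009, ẋ'=-0.199955141+0.015477·-5.277737494=-0.281638684
       θ'=0.208686439+0.015477·-1.232198806=0.189615698, θ̇'=-1.232198806+0.015477·14.315991288=-1.010630209

(-0.260246009, -0.281638684, 0.189615698, -1.010630209)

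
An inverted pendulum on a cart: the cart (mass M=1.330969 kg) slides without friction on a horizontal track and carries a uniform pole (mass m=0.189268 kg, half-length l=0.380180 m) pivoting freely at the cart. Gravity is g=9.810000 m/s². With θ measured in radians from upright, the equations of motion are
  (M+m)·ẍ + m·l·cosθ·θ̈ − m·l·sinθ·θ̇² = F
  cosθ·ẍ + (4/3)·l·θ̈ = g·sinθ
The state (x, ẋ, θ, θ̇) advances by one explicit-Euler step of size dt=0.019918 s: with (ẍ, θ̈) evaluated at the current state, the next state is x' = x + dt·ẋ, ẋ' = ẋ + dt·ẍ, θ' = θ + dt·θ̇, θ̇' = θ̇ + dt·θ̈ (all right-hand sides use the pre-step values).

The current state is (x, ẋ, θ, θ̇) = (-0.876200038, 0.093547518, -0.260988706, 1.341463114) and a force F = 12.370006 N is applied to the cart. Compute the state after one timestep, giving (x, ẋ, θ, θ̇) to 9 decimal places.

(-0.874336759, 0.275595601, -0.234269444, 0.895025585)

sinθ=-0.258035902, cosθ=0.966135329
temp = (F + m·l·θ̇²·sinθ)/(M+m) = (12.370006 + -0.033412123)/1.520237 = 8.114914896
θ̈ = (g·sinθ − cosθ·temp)/(l·(4/3 − m·cos²θ/(M+m))) = -22.413772907
ẍ = temp − m·l·θ̈·cosθ/(M+m) = 9.139877669
Euler: x'=-0.876200038+0.019918·0.093547518=-0.874336759, ẋ'=0.093547518+0.019918·9.139877669=0.275595601
       θ'=-0.260988706+0.019918·1.341463114=-0.234269444, θ̇'=1.341463114+0.019918·-22.413772907=0.895025585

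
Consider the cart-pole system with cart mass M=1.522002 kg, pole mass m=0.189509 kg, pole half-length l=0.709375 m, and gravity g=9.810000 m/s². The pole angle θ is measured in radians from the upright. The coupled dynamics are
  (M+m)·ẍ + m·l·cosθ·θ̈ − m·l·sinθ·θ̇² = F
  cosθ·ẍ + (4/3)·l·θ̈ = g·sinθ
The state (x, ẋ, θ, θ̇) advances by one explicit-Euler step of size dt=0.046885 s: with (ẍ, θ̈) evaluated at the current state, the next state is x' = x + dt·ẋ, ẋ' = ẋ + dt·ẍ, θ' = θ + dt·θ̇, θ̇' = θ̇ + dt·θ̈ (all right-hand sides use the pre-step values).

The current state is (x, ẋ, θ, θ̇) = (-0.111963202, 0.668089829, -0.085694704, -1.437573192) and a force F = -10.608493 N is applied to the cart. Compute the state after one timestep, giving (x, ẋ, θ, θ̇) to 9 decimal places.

sinθ=-0.085589858, cosθ=0.996330455
temp = (F + m·l·θ̇²·sinθ)/(M+m) = (-10.608493 + -0.023778692)/1.711511 = -6.212213472
θ̈ = (g·sinθ − cosθ·temp)/(l·(4/3 − m·cos²θ/(M+m))) = 6.164319462
ẍ = temp − m·l·θ̈·cosθ/(M+m) = -6.694621546
Euler: x'=-0.111963202+0.046885·0.668089829=-0.080639810, ẋ'=0.668089829+0.046885·-6.694621546=0.354212498
       θ'=-0.085694704+0.046885·-1.437573192=-0.153095323, θ̇'=-1.437573192+0.046885·6.164319462=-1.148559074

(-0.080639810, 0.354212498, -0.153095323, -1.148559074)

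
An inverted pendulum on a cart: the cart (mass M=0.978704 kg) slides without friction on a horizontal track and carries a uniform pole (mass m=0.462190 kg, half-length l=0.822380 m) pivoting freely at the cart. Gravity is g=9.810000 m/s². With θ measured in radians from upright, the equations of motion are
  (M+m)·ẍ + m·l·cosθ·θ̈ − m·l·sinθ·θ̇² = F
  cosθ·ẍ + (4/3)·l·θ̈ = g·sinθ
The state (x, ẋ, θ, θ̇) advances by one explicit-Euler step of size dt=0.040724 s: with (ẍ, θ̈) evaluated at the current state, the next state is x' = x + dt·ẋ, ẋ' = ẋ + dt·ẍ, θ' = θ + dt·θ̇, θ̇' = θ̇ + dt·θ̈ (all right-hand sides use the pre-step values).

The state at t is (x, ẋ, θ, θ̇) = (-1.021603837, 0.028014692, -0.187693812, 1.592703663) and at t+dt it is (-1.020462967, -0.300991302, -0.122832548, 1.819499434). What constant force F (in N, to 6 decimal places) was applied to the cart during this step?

ẍ = (ẋ'−ẋ)/dt = (-0.300991302−0.028014692)/0.040724 = -8.078921
θ̈ = (θ̇'−θ̇)/dt = (1.819499434−1.592703663)/0.040724 = 5.569094
sinθ=-0.186594, cosθ=0.982437
F = (M+m)·ẍ + m·l·cosθ·θ̈ − m·l·sinθ·θ̇² = -11.640869 + 2.079612 − -0.179912 = -9.381345

F = -9.381345 N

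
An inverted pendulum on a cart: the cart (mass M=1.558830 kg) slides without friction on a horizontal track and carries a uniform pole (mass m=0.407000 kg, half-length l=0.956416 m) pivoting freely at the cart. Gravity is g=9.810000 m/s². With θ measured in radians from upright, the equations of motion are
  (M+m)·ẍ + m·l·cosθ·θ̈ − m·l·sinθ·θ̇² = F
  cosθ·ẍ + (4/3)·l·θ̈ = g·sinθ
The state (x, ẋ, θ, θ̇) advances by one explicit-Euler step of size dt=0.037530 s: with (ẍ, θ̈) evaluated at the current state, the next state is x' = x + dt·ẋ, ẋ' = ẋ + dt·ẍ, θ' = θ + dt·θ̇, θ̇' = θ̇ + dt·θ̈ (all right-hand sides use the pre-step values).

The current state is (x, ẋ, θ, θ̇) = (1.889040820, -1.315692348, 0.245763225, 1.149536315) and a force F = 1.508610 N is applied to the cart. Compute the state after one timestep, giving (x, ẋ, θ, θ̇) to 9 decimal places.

(1.839662886, -1.294964997, 0.288905323, 1.204013005)

sinθ=0.243296687, cosθ=0.969951917
temp = (F + m·l·θ̇²·sinθ)/(M+m) = (1.508610 + 0.125147687)/1.965830 = 0.831077808
θ̈ = (g·sinθ − cosθ·temp)/(l·(4/3 − m·cos²θ/(M+m))) = 1.451550497
ẍ = temp − m·l·θ̈·cosθ/(M+m) = 0.552287521
Euler: x'=1.889040820+0.037530·-1.315692348=1.839662886, ẋ'=-1.315692348+0.037530·0.552287521=-1.294964997
       θ'=0.245763225+0.037530·1.149536315=0.288905323, θ̇'=1.149536315+0.037530·1.451550497=1.204013005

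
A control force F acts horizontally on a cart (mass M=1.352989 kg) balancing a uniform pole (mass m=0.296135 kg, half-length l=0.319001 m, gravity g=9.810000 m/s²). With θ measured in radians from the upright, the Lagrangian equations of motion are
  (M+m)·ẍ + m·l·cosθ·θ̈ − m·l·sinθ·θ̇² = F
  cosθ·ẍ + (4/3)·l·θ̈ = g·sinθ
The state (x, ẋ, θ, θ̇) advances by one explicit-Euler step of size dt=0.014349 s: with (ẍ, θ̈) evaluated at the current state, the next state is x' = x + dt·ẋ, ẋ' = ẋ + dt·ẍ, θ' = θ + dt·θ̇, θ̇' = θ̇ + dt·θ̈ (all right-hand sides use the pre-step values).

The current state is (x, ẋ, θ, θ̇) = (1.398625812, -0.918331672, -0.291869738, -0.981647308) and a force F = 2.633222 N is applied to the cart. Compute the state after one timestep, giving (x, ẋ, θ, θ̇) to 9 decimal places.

(1.385448671, -0.886490412, -0.305955395, -1.148571008)

sinθ=-0.287743389, cosθ=0.957707545
temp = (F + m·l·θ̇²·sinθ)/(M+m) = (2.633222 + -0.026193775)/1.649124 = 1.580856397
θ̈ = (g·sinθ − cosθ·temp)/(l·(4/3 − m·cos²θ/(M+m))) = -11.633124279
ẍ = temp − m·l·θ̈·cosθ/(M+m) = 2.219057791
Euler: x'=1.398625812+0.014349·-0.918331672=1.385448671, ẋ'=-0.918331672+0.014349·2.219057791=-0.886490412
       θ'=-0.291869738+0.014349·-0.981647308=-0.305955395, θ̇'=-0.981647308+0.014349·-11.633124279=-1.148571008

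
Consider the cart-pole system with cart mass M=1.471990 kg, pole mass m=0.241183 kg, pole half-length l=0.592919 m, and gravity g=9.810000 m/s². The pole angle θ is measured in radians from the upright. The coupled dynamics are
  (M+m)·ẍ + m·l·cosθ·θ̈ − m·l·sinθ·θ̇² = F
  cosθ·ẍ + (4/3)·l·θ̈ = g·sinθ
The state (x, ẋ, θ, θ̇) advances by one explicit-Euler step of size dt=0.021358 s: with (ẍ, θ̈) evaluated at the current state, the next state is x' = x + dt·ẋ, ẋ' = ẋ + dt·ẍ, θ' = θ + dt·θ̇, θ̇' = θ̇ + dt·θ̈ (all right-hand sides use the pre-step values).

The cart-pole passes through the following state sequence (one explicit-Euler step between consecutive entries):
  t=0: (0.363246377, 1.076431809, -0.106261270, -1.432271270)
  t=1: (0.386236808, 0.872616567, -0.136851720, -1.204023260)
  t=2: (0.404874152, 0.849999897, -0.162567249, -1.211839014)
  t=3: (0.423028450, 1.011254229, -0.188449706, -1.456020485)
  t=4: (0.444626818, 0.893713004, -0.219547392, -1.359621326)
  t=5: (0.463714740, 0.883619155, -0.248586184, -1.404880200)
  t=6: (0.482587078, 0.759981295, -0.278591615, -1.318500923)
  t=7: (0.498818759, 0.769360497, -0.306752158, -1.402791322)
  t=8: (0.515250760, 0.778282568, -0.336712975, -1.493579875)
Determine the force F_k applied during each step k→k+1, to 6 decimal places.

step 0→1:
  ẍ = (ẋ'−ẋ)/dt = (0.872616567−1.076431809)/0.021358 = -9.542806
  θ̈ = (θ̇'−θ̇)/dt = (-1.204023260−-1.432271270)/0.021358 = 10.686769
  sinθ=-0.106061, cosθ=0.994360
  F = (M+m)·ẍ + m·l·cosθ·θ̈ − m·l·sinθ·θ̇² = -16.348477 + 1.519609 − -0.031114 = -14.797754
step 1→2:
  ẍ = (ẋ'−ẋ)/dt = (0.849999897−0.872616567)/0.021358 = -1.058932
  θ̈ = (θ̇'−θ̇)/dt = (-1.211839014−-1.204023260)/0.021358 = -0.365940
  sinθ=-0.136425, cosθ=0.990650
  F = (M+m)·ẍ + m·l·cosθ·θ̈ − m·l·sinθ·θ̇² = -1.814134 + -0.051841 − -0.028282 = -1.837693
step 2→3:
  ẍ = (ẋ'−ẋ)/dt = (1.011254229−0.849999897)/0.021358 = 7.550067
  θ̈ = (θ̇'−θ̇)/dt = (-1.456020485−-1.211839014)/0.021358 = -11.432787
  sinθ=-0.161852, cosθ=0.986815
  F = (M+m)·ẍ + m·l·cosθ·θ̈ − m·l·sinθ·θ̇² = 12.934571 + -1.613355 − -0.033990 = 11.355206
step 3→4:
  ẍ = (ẋ'−ẋ)/dt = (0.893713004−1.011254229)/0.021358 = -5.503382
  θ̈ = (θ̇'−θ̇)/dt = (-1.359621326−-1.456020485)/0.021358 = 4.513492
  sinθ=-0.187336, cosθ=0.982296
  F = (M+m)·ẍ + m·l·cosθ·θ̈ − m·l·sinθ·θ̇² = -9.428245 + 0.634011 − -0.056794 = -8.737440
step 4→5:
  ẍ = (ẋ'−ẋ)/dt = (0.883619155−0.893713004)/0.021358 = -0.472603
  θ̈ = (θ̇'−θ̇)/dt = (-1.404880200−-1.359621326)/0.021358 = -2.119060
  sinθ=-0.217788, cosθ=0.975996
  F = (M+m)·ẍ + m·l·cosθ·θ̈ − m·l·sinθ·θ̇² = -0.809650 + -0.295756 − -0.057572 = -1.047834
step 5→6:
  ẍ = (ẋ'−ẋ)/dt = (0.759981295−0.883619155)/0.021358 = -5.788831
  θ̈ = (θ̇'−θ̇)/dt = (-1.318500923−-1.404880200)/0.021358 = 4.044352
  sinθ=-0.246034, cosθ=0.969261
  F = (M+m)·ẍ + m·l·cosθ·θ̈ − m·l·sinθ·θ̇² = -9.917270 + 0.560573 − -0.069441 = -9.287256
step 6→7:
  ẍ = (ẋ'−ẋ)/dt = (0.769360497−0.759981295)/0.021358 = 0.439142
  θ̈ = (θ̇'−θ̇)/dt = (-1.402791322−-1.318500923)/0.021358 = -3.946549
  sinθ=-0.275002, cosθ=0.961444
  F = (M+m)·ẍ + m·l·cosθ·θ̈ − m·l·sinθ·θ̇² = 0.752327 + -0.542605 − -0.068366 = 0.278088
step 7→8:
  ẍ = (ẋ'−ẋ)/dt = (0.778282568−0.769360497)/0.021358 = 0.417739
  θ̈ = (θ̇'−θ̇)/dt = (-1.493579875−-1.402791322)/0.021358 = -4.250798
  sinθ=-0.301964, cosθ=0.953319
  F = (M+m)·ẍ + m·l·cosθ·θ̈ − m·l·sinθ·θ̇² = 0.715659 + -0.579497 − -0.084973 = 0.221136

F_0 = -14.797754 N
F_1 = -1.837693 N
F_2 = 11.355206 N
F_3 = -8.737440 N
F_4 = -1.047834 N
F_5 = -9.287256 N
F_6 = 0.278088 N
F_7 = 0.221136 N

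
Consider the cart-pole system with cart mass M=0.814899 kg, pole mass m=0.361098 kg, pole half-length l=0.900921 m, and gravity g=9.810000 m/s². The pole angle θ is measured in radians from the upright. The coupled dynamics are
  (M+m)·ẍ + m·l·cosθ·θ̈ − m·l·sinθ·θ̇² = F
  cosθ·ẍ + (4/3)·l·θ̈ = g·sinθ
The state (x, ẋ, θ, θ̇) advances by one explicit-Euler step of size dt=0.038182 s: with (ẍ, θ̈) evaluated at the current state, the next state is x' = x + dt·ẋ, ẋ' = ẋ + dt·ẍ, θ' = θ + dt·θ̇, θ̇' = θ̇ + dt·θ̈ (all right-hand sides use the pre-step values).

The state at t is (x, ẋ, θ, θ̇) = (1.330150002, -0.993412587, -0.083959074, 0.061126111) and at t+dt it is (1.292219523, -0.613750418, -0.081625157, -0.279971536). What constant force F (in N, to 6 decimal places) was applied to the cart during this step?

F = 8.797606 N

ẍ = (ẋ'−ẋ)/dt = (-0.613750418−-0.993412587)/0.038182 = 9.943486
θ̈ = (θ̇'−θ̇)/dt = (-0.279971536−0.061126111)/0.038182 = -8.933467
sinθ=-0.083860, cosθ=0.996478
F = (M+m)·ẍ + m·l·cosθ·θ̈ − m·l·sinθ·θ̇² = 11.693509 + -2.896005 − -0.000102 = 8.797606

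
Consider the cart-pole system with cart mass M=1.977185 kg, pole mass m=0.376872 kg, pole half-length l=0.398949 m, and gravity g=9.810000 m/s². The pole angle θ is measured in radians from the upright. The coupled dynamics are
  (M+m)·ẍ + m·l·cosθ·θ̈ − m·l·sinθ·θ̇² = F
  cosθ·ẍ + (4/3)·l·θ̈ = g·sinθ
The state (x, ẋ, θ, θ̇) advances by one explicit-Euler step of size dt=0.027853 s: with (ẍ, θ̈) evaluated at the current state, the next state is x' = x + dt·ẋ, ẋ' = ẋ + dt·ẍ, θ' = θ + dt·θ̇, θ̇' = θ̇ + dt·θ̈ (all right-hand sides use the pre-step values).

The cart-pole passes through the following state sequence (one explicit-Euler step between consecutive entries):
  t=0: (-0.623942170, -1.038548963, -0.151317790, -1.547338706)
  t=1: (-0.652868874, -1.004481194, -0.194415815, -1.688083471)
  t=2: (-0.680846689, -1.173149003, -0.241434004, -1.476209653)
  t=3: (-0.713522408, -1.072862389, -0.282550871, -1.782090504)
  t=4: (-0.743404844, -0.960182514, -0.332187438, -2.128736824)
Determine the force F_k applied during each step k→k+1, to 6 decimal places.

F_0 = 2.182506 N
F_1 = -13.050389 N
F_2 = 6.951002 N
F_3 = 7.859489 N

step 0→1:
  ẍ = (ẋ'−ẋ)/dt = (-1.004481194−-1.038548963)/0.027853 = 1.223127
  θ̈ = (θ̇'−θ̇)/dt = (-1.688083471−-1.547338706)/0.027853 = -5.053128
  sinθ=-0.150741, cosθ=0.988573
  F = (M+m)·ẍ + m·l·cosθ·θ̈ − m·l·sinθ·θ̇² = 2.879312 + -0.751070 − -0.054264 = 2.182506
step 1→2:
  ẍ = (ẋ'−ẋ)/dt = (-1.173149003−-1.004481194)/0.027853 = -6.055642
  θ̈ = (θ̇'−θ̇)/dt = (-1.476209653−-1.688083471)/0.027853 = 7.606858
  sinθ=-0.193193, cosθ=0.981161
  F = (M+m)·ẍ + m·l·cosθ·θ̈ − m·l·sinθ·θ̇² = -14.255327 + 1.122165 − -0.082774 = -13.050389
step 2→3:
  ẍ = (ẋ'−ẋ)/dt = (-1.072862389−-1.173149003)/0.027853 = 3.600568
  θ̈ = (θ̇'−θ̇)/dt = (-1.782090504−-1.476209653)/0.027853 = -10.981971
  sinθ=-0.239095, cosθ=0.970996
  F = (M+m)·ẍ + m·l·cosθ·θ̈ − m·l·sinθ·θ̇² = 8.475942 + -1.603279 − -0.078339 = 6.951002
step 3→4:
  ẍ = (ẋ'−ẋ)/dt = (-0.960182514−-1.072862389)/0.027853 = 4.045520
  θ̈ = (θ̇'−θ̇)/dt = (-2.128736824−-1.782090504)/0.027853 = -12.445565
  sinθ=-0.278806, cosθ=0.960347
  F = (M+m)·ẍ + m·l·cosθ·θ̈ − m·l·sinθ·θ̇² = 9.523385 + -1.797025 − -0.133129 = 7.859489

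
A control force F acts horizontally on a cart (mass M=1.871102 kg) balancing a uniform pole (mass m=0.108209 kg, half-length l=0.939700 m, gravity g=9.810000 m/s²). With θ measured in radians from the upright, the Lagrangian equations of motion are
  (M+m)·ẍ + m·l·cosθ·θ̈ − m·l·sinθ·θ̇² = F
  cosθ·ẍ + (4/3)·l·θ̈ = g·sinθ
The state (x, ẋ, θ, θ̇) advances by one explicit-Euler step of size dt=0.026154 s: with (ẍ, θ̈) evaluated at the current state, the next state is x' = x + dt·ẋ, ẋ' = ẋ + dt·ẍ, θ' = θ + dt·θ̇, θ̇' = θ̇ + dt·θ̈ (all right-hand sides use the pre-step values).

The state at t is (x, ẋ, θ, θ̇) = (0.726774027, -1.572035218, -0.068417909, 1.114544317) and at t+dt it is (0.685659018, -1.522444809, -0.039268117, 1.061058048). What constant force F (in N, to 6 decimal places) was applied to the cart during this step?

F = 3.554130 N

ẍ = (ẋ'−ẋ)/dt = (-1.522444809−-1.572035218)/0.026154 = 1.896093
θ̈ = (θ̇'−θ̇)/dt = (1.061058048−1.114544317)/0.026154 = -2.045051
sinθ=-0.068365, cosθ=0.997660
F = (M+m)·ẍ + m·l·cosθ·θ̈ − m·l·sinθ·θ̇² = 3.752957 + -0.207462 − -0.008635 = 3.554130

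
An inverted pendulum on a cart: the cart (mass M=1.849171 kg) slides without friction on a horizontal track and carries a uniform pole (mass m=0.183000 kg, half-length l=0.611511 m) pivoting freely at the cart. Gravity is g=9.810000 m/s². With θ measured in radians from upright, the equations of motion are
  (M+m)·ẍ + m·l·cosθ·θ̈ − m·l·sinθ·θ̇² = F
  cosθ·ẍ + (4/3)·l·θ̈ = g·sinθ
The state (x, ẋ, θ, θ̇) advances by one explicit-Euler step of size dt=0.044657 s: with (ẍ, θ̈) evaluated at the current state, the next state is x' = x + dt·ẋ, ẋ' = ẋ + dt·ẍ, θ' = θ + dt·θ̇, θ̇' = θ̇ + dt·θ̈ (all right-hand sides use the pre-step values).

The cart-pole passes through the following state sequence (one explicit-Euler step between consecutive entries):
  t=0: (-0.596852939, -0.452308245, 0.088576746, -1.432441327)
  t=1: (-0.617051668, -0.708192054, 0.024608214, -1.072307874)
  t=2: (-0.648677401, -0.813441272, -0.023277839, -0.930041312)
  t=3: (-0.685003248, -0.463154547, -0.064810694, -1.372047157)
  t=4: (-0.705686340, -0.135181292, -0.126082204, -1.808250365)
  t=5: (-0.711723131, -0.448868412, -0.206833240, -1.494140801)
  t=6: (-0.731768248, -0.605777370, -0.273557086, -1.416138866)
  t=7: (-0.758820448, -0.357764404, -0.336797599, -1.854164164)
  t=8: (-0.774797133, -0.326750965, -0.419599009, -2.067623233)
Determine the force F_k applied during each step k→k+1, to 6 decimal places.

F_0 = -10.765691 N
F_1 = -4.436260 N
F_2 = 14.835148 N
F_3 = 13.847673 N
F_4 = -13.447818 N
F_5 = -6.897728 N
F_6 = 10.289923 N
F_7 = 1.033586 N

step 0→1:
  ẍ = (ẋ'−ẋ)/dt = (-0.708192054−-0.452308245)/0.044657 = -5.729982
  θ̈ = (θ̇'−θ̇)/dt = (-1.072307874−-1.432441327)/0.044657 = 8.064435
  sinθ=0.088461, cosθ=0.996080
  F = (M+m)·ẍ + m·l·cosθ·θ̈ − m·l·sinθ·θ̇² = -11.644303 + 0.898925 − 0.020312 = -10.765691
step 1→2:
  ẍ = (ẋ'−ẋ)/dt = (-0.813441272−-0.708192054)/0.044657 = -2.356836
  θ̈ = (θ̇'−θ̇)/dt = (-0.930041312−-1.072307874)/0.044657 = 3.185762
  sinθ=0.024606, cosθ=0.999697
  F = (M+m)·ẍ + m·l·cosθ·θ̈ − m·l·sinθ·θ̇² = -4.789493 + 0.356400 − 0.003166 = -4.436260
step 2→3:
  ẍ = (ẋ'−ẋ)/dt = (-0.463154547−-0.813441272)/0.044657 = 7.843938
  θ̈ = (θ̇'−θ̇)/dt = (-1.372047157−-0.930041312)/0.044657 = -9.897795
  sinθ=-0.023276, cosθ=0.999729
  F = (M+m)·ẍ + m·l·cosθ·θ̈ − m·l·sinθ·θ̇² = 15.940223 + -1.107328 − -0.002253 = 14.835148
step 3→4:
  ẍ = (ẋ'−ẋ)/dt = (-0.135181292−-0.463154547)/0.044657 = 7.344274
  θ̈ = (θ̇'−θ̇)/dt = (-1.808250365−-1.372047157)/0.044657 = -9.767857
  sinθ=-0.064765, cosθ=0.997901
  F = (M+m)·ẍ + m·l·cosθ·θ̈ − m·l·sinθ·θ̇² = 14.924821 + -1.090792 − -0.013644 = 13.847673
step 4→5:
  ẍ = (ẋ'−ẋ)/dt = (-0.448868412−-0.135181292)/0.044657 = -7.024366
  θ̈ = (θ̇'−θ̇)/dt = (-1.494140801−-1.808250365)/0.044657 = 7.033826
  sinθ=-0.125748, cosθ=0.992062
  F = (M+m)·ẍ + m·l·cosθ·θ̈ − m·l·sinθ·θ̇² = -14.274713 + 0.780883 − -0.046012 = -13.447818
step 5→6:
  ẍ = (ẋ'−ẋ)/dt = (-0.605777370−-0.448868412)/0.044657 = -3.513648
  θ̈ = (θ̇'−θ̇)/dt = (-1.416138866−-1.494140801)/0.044657 = 1.746690
  sinθ=-0.205362, cosθ=0.978686
  F = (M+m)·ẍ + m·l·cosθ·θ̈ − m·l·sinθ·θ̇² = -7.140333 + 0.191300 − -0.051305 = -6.897728
step 6→7:
  ẍ = (ẋ'−ẋ)/dt = (-0.357764404−-0.605777370)/0.044657 = 5.553731
  θ̈ = (θ̇'−θ̇)/dt = (-1.854164164−-1.416138866)/0.044657 = -9.808659
  sinθ=-0.270158, cosθ=0.962816
  F = (M+m)·ẍ + m·l·cosθ·θ̈ − m·l·sinθ·θ̇² = 11.286131 + -1.056838 − -0.060630 = 10.289923
step 7→8:
  ẍ = (ẋ'−ẋ)/dt = (-0.326750965−-0.357764404)/0.044657 = 0.694481
  θ̈ = (θ̇'−θ̇)/dt = (-2.067623233−-1.854164164)/0.044657 = -4.779969
  sinθ=-0.330466, cosθ=0.943818
  F = (M+m)·ẍ + m·l·cosθ·θ̈ − m·l·sinθ·θ̇² = 1.411304 + -0.504857 − -0.127139 = 1.033586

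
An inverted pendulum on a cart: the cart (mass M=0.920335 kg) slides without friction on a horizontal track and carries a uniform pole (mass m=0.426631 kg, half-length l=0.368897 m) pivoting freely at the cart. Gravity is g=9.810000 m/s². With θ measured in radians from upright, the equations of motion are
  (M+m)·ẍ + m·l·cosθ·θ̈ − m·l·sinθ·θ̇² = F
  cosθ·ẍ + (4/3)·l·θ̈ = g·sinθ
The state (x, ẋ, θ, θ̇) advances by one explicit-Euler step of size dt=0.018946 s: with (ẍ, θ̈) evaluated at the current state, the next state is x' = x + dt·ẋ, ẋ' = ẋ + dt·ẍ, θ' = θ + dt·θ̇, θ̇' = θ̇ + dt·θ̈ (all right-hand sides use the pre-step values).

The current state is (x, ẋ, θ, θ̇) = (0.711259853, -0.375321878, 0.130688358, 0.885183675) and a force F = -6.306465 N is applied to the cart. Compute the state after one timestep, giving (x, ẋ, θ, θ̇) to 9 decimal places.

sinθ=0.130316661, cosθ=0.991472424
temp = (F + m·l·θ̇²·sinθ)/(M+m) = (-6.306465 + 0.016070311)/1.346966 = -4.670047120
θ̈ = (g·sinθ − cosθ·temp)/(l·(4/3 − m·cos²θ/(M+m))) = 15.672573204
ẍ = temp − m·l·θ̈·cosθ/(M+m) = -6.485654109
Euler: x'=0.711259853+0.018946·-0.375321878=0.704149005, ẋ'=-0.375321878+0.018946·-6.485654109=-0.498199081
       θ'=0.130688358+0.018946·0.885183675=0.147459048, θ̇'=0.885183675+0.018946·15.672573204=1.182116247

(0.704149005, -0.498199081, 0.147459048, 1.182116247)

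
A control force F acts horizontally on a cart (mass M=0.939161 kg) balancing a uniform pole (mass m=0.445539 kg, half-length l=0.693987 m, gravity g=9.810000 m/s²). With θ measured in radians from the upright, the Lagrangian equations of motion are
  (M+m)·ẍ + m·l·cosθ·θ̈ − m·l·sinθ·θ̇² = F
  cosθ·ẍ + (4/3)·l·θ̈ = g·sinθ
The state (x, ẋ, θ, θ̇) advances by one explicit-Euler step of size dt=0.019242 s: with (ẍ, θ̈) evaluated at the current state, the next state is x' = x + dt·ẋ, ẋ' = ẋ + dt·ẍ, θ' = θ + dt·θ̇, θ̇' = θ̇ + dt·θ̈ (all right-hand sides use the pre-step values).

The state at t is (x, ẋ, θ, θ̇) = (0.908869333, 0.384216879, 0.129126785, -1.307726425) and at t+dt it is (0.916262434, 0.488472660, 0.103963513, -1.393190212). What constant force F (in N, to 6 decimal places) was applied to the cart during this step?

F = 6.072526 N

ẍ = (ẋ'−ẋ)/dt = (0.488472660−0.384216879)/0.019242 = 5.418136
θ̈ = (θ̇'−θ̇)/dt = (-1.393190212−-1.307726425)/0.019242 = -4.441523
sinθ=0.128768, cosθ=0.991675
F = (M+m)·ẍ + m·l·cosθ·θ̈ − m·l·sinθ·θ̇² = 7.502493 + -1.361878 − 0.068089 = 6.072526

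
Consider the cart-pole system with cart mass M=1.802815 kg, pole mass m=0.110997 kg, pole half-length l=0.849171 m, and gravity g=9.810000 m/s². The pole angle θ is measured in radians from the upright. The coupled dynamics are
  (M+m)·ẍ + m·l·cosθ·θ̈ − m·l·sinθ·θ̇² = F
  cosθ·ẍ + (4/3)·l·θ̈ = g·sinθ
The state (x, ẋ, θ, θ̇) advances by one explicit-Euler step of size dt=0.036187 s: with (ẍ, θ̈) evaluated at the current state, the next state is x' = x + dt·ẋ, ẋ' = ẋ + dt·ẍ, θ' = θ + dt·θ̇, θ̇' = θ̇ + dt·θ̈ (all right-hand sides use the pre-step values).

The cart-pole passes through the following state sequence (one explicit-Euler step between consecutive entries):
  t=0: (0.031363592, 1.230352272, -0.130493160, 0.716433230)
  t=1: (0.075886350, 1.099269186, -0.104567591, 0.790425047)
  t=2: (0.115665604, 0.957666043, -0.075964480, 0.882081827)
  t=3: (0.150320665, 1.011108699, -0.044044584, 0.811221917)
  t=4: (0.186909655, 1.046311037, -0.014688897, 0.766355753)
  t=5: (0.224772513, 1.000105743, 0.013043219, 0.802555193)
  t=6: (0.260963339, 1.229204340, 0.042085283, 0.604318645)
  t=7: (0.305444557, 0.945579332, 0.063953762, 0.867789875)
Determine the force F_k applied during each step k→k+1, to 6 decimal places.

F_0 = -6.735174 N
F_1 = -7.245348 N
F_2 = 2.647938 N
F_3 = 1.747719 N
F_4 = -2.348556 N
F_5 = 11.599185 N
F_6 = -14.315797 N

step 0→1:
  ẍ = (ẋ'−ẋ)/dt = (1.099269186−1.230352272)/0.036187 = -3.622381
  θ̈ = (θ̇'−θ̇)/dt = (0.790425047−0.716433230)/0.036187 = 2.044707
  sinθ=-0.130123, cosθ=0.991498
  F = (M+m)·ẍ + m·l·cosθ·θ̈ − m·l·sinθ·θ̇² = -6.932555 + 0.191086 − -0.006295 = -6.735174
step 1→2:
  ẍ = (ẋ'−ẋ)/dt = (0.957666043−1.099269186)/0.036187 = -3.913094
  θ̈ = (θ̇'−θ̇)/dt = (0.882081827−0.790425047)/0.036187 = 2.532865
  sinθ=-0.104377, cosθ=0.994538
  F = (M+m)·ẍ + m·l·cosθ·θ̈ − m·l·sinθ·θ̇² = -7.488927 + 0.237432 − -0.006147 = -7.245348
step 2→3:
  ẍ = (ẋ'−ẋ)/dt = (1.011108699−0.957666043)/0.036187 = 1.476847
  θ̈ = (θ̇'−θ̇)/dt = (0.811221917−0.882081827)/0.036187 = -1.958159
  sinθ=-0.075891, cosθ=0.997116
  F = (M+m)·ẍ + m·l·cosθ·θ̈ − m·l·sinθ·θ̇² = 2.826407 + -0.184035 − -0.005566 = 2.647938
step 3→4:
  ẍ = (ẋ'−ẋ)/dt = (1.046311037−1.011108699)/0.036187 = 0.972790
  θ̈ = (θ̇'−θ̇)/dt = (0.766355753−0.811221917)/0.036187 = -1.239842
  sinθ=-0.044030, cosθ=0.999030
  F = (M+m)·ẍ + m·l·cosθ·θ̈ − m·l·sinθ·θ̇² = 1.861736 + -0.116749 − -0.002731 = 1.747719
step 4→5:
  ẍ = (ẋ'−ẋ)/dt = (1.000105743−1.046311037)/0.036187 = -1.276848
  θ̈ = (θ̇'−θ̇)/dt = (0.802555193−0.766355753)/0.036187 = 1.000344
  sinθ=-0.014688, cosθ=0.999892
  F = (M+m)·ẍ + m·l·cosθ·θ̈ − m·l·sinθ·θ̇² = -2.443647 + 0.094278 − -0.000813 = -2.348556
step 5→6:
  ẍ = (ẋ'−ẋ)/dt = (1.229204340−1.000105743)/0.036187 = 6.330964
  θ̈ = (θ̇'−θ̇)/dt = (0.604318645−0.802555193)/0.036187 = -5.478115
  sinθ=0.013043, cosθ=0.999915
  F = (M+m)·ẍ + m·l·cosθ·θ̈ − m·l·sinθ·θ̇² = 12.116275 + -0.516298 − 0.000792 = 11.599185
step 6→7:
  ẍ = (ẋ'−ẋ)/dt = (0.945579332−1.229204340)/0.036187 = -7.837760
  θ̈ = (θ̇'−θ̇)/dt = (0.867789875−0.604318645)/0.036187 = 7.280825
  sinθ=0.042073, cosθ=0.999115
  F = (M+m)·ẍ + m·l·cosθ·θ̈ − m·l·sinθ·θ̇² = -14.999998 + 0.685650 − 0.001448 = -14.315797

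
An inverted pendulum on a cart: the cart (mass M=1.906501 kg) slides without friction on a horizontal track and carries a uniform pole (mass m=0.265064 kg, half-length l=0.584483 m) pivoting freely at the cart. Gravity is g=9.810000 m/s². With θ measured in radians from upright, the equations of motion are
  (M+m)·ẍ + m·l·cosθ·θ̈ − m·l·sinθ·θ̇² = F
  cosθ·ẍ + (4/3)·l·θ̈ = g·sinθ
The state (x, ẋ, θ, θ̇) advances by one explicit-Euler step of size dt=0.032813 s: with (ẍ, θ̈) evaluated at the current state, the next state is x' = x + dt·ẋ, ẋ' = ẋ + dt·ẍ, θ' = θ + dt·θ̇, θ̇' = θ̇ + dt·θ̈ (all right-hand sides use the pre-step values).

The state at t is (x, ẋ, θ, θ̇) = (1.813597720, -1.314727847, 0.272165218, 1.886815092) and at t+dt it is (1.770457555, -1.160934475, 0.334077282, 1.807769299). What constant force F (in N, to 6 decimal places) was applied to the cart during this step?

F = 9.670309 N

ẍ = (ẋ'−ẋ)/dt = (-1.160934475−-1.314727847)/0.032813 = 4.686965
θ̈ = (θ̇'−θ̇)/dt = (1.807769299−1.886815092)/0.032813 = -2.408978
sinθ=0.268818, cosθ=0.963191
F = (M+m)·ẍ + m·l·cosθ·θ̈ − m·l·sinθ·θ̇² = 10.178048 + -0.359474 − 0.148265 = 9.670309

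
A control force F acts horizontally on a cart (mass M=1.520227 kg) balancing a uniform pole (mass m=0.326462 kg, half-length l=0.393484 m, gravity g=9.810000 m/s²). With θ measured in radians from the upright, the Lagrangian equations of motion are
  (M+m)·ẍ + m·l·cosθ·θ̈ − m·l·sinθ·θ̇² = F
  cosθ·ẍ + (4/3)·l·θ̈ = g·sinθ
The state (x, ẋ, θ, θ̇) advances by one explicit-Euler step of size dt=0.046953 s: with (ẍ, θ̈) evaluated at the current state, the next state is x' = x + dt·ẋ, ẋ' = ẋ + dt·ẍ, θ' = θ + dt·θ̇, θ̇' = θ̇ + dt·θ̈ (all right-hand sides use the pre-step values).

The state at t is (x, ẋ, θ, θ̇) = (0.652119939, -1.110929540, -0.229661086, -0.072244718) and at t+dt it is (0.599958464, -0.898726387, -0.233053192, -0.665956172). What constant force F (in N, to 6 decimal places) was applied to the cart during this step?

ẍ = (ẋ'−ẋ)/dt = (-0.898726387−-1.110929540)/0.046953 = 4.519480
θ̈ = (θ̇'−θ̇)/dt = (-0.665956172−-0.072244718)/0.046953 = -12.644803
sinθ=-0.227648, cosθ=0.973744
F = (M+m)·ẍ + m·l·cosθ·θ̈ − m·l·sinθ·θ̇² = 8.346074 + -1.581672 − -0.000153 = 6.764555

F = 6.764555 N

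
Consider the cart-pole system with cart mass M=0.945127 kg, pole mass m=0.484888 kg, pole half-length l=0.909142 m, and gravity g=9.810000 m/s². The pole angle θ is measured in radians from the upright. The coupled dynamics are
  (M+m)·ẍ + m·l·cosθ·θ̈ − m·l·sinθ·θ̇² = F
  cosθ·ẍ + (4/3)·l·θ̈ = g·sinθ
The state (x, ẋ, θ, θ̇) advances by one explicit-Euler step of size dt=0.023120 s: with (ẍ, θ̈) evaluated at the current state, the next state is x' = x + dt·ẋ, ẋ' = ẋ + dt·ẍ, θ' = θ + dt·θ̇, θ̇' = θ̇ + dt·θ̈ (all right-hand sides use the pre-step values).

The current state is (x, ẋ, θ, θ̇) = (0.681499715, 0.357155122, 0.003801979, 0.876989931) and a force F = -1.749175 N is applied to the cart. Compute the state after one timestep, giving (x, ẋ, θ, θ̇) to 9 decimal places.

sinθ=0.003801970, cosθ=0.999992772
temp = (F + m·l·θ̇²·sinθ)/(M+m) = (-1.749175 + 0.001289054)/1.430015 = -1.222285043
θ̈ = (g·sinθ − cosθ·temp)/(l·(4/3 − m·cos²θ/(M+m))) = 1.393452453
ẍ = temp − m·l·θ̈·cosθ/(M+m) = -1.651842815
Euler: x'=0.681499715+0.023120·0.357155122=0.689757141, ẋ'=0.357155122+0.023120·-1.651842815=0.318964516
       θ'=0.003801979+0.023120·0.876989931=0.024077986, θ̇'=0.876989931+0.023120·1.393452453=0.909206552

(0.689757141, 0.318964516, 0.024077986, 0.909206552)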